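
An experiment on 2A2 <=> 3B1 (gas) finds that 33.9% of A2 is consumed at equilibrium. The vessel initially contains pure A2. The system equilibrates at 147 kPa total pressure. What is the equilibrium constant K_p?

Basis: 1 mol A2 initially; let X = conversion of A2. Extent ξ = 0.5X.
Mole table: n_A2 = 1 − X; n_B1 = 1.5X.
Summing: n_T = 1 + 0.5X.
At X = 0.339: n_A2 = 0.661, n_B1 = 0.509, n_T = 1.17.
p_i = (n_i/n_T)·P. K_p = p_B1^3 / (p_A2^2) = 37.8 kPa.

K_p = 37.8 kPa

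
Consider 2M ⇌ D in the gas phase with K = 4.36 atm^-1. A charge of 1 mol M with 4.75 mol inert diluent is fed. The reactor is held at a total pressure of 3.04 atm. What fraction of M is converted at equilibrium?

Let X = conversion of M (basis 1 mol M); extent of reaction ξ = 0.5X.
Moles: n_M = 1 − X; n_D = 0.5X; n_I = 4.75 (inert).
Summing: n_T = 5.75 − 0.5X.
With p_i = (n_i/n_T)P, K = p_D / (p_M^2).
Substituting and setting equal to 4.36 atm^-1 gives a polynomial in X; the root in (0,1) is X = 0.638.

X = 0.638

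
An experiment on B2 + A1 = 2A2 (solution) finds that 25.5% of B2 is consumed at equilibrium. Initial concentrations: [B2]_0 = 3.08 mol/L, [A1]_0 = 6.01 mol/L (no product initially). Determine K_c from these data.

K_c = 0.206

Let X = conversion of B2.
Concentrations: [B2] = 3.08 − 3.08X; [A1] = 6.01 − 3.08X; [A2] = 6.16X.
At X = 0.255: [B2] = 2.29, [A1] = 5.22, [A2] = 1.57.
K_c = [A2]^2 / ([B2] [A1]) = 0.206.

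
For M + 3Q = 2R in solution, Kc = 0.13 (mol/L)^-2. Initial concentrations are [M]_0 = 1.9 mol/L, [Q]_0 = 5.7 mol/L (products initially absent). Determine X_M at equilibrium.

X = 0.480

Let X = conversion of M; extent ξ = 1.9·X mol/L.
Concentrations: [M] = 1.9 − 1.9X; [Q] = 5.7 − 5.7X; [R] = 3.8X.
Kc = [R]^2 / ([M] [Q]^3).
Setting equal to 0.13 and solving for X on (0,1) gives X = 0.480.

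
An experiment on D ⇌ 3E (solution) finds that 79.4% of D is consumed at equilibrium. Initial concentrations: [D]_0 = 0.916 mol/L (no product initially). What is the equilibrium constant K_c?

Let X = conversion of D.
Concentrations: [D] = 0.916 − 0.916X; [E] = 2.75X.
At X = 0.794: [D] = 0.189, [E] = 2.18.
K_c = [E]^3 / ([D]) = 55 (mol/L)^2.

K_c = 55 (mol/L)^2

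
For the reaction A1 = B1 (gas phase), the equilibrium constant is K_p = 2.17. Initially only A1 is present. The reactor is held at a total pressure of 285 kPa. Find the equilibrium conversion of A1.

X = 0.685

Take 1 mol A1 as basis and let X be its fractional conversion, so ξ = X.
At extent ξ: n_A1 = 1 − X; n_B1 = X.
Total moles n_T = 1 (Δν = 0, constant).
Mole fractions y_i = n_i/n_T; K_p = p_B1 / (p_A1) with p_i = y_i·P.
Equating to 2.17 and solving on 0 < X < 1: X = 0.685.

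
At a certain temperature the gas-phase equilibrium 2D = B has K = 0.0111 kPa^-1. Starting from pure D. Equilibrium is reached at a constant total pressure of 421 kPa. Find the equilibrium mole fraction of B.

y_B = 0.632

Take 1 mol D as basis and let X be its fractional conversion, so ξ = 0.5X.
Moles: n_D = 1 − X; n_B = 0.5X.
n_T = Σnᵢ = 1 − 0.5X.
y_i = n_i/n_T, p_i = y_i·P. K = p_B / (p_D^2).
Setting this equal to 0.0111 kPa^-1 and taking the physical root (0 < X < 1) gives X = 0.775.
Then n_B = 0.387, n_T = 0.613, so y_B = 0.632.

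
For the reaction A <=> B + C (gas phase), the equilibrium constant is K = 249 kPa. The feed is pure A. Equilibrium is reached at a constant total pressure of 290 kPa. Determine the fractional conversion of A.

Let X = conversion of A (basis 1 mol A); extent of reaction ξ = X.
At extent ξ: n_A = 1 − X; n_B = X; n_C = X.
Summing: n_T = 1 + X.
With p_i = (n_i/n_T)P, K = p_B p_C / (p_A).
Setting this equal to 249 kPa and taking the physical root (0 < X < 1) gives X = 0.680.

X = 0.680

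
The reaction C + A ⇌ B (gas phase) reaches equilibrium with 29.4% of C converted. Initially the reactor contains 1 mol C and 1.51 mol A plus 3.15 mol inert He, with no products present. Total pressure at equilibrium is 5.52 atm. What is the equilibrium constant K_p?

K_p = 0.333 atm^-1

Let X = conversion of C (basis 1 mol C); extent of reaction ξ = X.
At extent ξ: n_C = 1 − X; n_A = 1.51 − X; n_B = X; n_I = 3.15 (inert).
n_T = Σnᵢ = 5.66 − X.
At X = 0.294: n_C = 0.706, n_A = 1.22, n_B = 0.294, n_T = 5.37.
p_i = (n_i/n_T)·P. K_p = p_B / (p_C p_A) = 0.333 atm^-1.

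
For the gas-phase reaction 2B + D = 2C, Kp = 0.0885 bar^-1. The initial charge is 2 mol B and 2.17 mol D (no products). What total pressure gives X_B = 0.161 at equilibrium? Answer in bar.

Let X = conversion of B (basis 2 mol B); extent of reaction ξ = X.
Mole table: n_B = 2 − 2X; n_D = 2.17 − X; n_C = 2X.
Total moles n_T = 4.17 − X.
Kp = p_C^2 / (p_B^2 p_D) with p_i = (n_i/n_T)·P.
At X = 0.161: the mole-fraction product g(X) = Π y_i^ν_i = 0.07348. Since Kp = g(X)·P^{-1}, P = (g/Kp)^(1/1) = (0.07348/0.0885)^(1/1) = 0.83 bar.

P = 0.83 bar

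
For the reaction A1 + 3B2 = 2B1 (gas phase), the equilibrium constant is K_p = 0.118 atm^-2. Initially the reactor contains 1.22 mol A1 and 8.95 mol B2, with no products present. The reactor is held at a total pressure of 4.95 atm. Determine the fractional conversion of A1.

Basis: 1.22 mol A1 initially; let X = conversion of A1. Extent ξ = 1.22X.
At extent ξ: n_A1 = 1.22 − 1.22X; n_B2 = 8.95 − 3.66X; n_B1 = 2.44X.
Total moles n_T = 10.2 − 2.44X.
y_i = n_i/n_T, p_i = y_i·P. K_p = p_B1^2 / (p_A1 p_B2^3).
This yields a degree-4 equation in X; solving on (0,1), X = 0.737.

X = 0.737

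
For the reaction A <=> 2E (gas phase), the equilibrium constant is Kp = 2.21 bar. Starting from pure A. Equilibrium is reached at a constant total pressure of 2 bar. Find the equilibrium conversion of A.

Basis: 1 mol A initially; let X = conversion of A. Extent ξ = X.
At extent ξ: n_A = 1 − X; n_E = 2X.
Total moles n_T = 1 + X.
Mole fractions y_i = n_i/n_T; Kp = p_E^2 / (p_A) with p_i = y_i·P.
Equating to 2.21 bar and solving on 0 < X < 1: X = 0.465.

X = 0.465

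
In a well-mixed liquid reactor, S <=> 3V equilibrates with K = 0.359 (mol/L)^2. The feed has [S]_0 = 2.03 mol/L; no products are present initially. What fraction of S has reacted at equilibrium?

Let X = conversion of S; extent ξ = 2.03·X mol/L.
Concentrations: [S] = 2.03 − 2.03X; [V] = 6.09X.
K = [V]^3 / ([S]).
Setting equal to 0.359 and solving for X on (0,1) gives X = 0.140.

X = 0.140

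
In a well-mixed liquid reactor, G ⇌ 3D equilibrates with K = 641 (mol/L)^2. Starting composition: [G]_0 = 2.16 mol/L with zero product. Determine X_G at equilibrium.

X = 0.870

Let X = conversion of G; extent ξ = 2.16·X mol/L.
Concentrations: [G] = 2.16 − 2.16X; [D] = 6.48X.
K = [D]^3 / ([G]).
Setting equal to 641 and solving for X on (0,1) gives X = 0.870.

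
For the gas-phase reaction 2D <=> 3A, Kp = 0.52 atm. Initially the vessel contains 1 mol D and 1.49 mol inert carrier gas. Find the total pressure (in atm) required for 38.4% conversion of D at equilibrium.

Let X = conversion of D (basis 1 mol D); extent of reaction ξ = 0.5X.
Mole table: n_D = 1 − X; n_A = 1.5X; n_I = 1.49 (inert).
Summing: n_T = 2.49 + 0.5X.
Kp = p_A^3 / (p_D^2) with p_i = (n_i/n_T)·P.
At X = 0.384: the mole-fraction product g(X) = Π y_i^ν_i = 0.1878. Since Kp = g(X)·P^{1}, P = (Kp/g)^(1/1) = (0.52/0.1878)^(1/1) = 2.77 atm.

P = 2.77 atm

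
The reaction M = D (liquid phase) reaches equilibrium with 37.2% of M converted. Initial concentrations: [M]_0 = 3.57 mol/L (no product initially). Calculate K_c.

Let X = conversion of M.
Concentrations: [M] = 3.57 − 3.57X; [D] = 3.57X.
At X = 0.372: [M] = 2.24, [D] = 1.33.
K_c = [D] / ([M]) = 0.592.

K_c = 0.592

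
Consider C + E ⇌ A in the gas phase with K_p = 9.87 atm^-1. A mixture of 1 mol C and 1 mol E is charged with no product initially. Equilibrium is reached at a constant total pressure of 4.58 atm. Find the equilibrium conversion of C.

X = 0.853

Take 1 mol C as basis and let X be its fractional conversion, so ξ = X.
Moles: n_C = 1 − X; n_E = 1 − X; n_A = X.
Total moles n_T = 2 − X.
With p_i = (n_i/n_T)P, K_p = p_A / (p_C p_E).
Equating to 9.87 atm^-1 and solving on 0 < X < 1: X = 0.853.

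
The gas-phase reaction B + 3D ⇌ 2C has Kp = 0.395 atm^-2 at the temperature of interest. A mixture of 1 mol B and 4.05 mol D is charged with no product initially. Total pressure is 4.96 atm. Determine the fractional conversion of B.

X = 0.680

Basis: 1 mol B initially; let X = conversion of B. Extent ξ = X.
Moles: n_B = 1 − X; n_D = 4.05 − 3X; n_C = 2X.
n_T = Σnᵢ = 5.05 − 2X.
Mole fractions y_i = n_i/n_T; Kp = p_C^2 / (p_B p_D^3) with p_i = y_i·P.
Substituting and setting equal to 0.395 atm^-2 gives a polynomial in X; the root in (0,1) is X = 0.680.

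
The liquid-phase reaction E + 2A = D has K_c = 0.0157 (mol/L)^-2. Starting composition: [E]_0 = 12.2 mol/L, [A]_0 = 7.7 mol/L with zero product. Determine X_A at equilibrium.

Let X = conversion of A; extent ξ = 7.7X/2 mol/L.
Concentrations: [E] = 12.2 − 3.85X; [A] = 7.7 − 7.7X; [D] = 3.85X.
K_c = [D] / ([E] [A]^2).
This equals 0.0157 at X = 0.534 (the root in 0 < X < 1).

X = 0.534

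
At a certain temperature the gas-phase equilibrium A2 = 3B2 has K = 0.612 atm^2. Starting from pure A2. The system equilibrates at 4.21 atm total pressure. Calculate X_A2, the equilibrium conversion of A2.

Basis: 1 mol A2 initially; let X = conversion of A2. Extent ξ = X.
Moles: n_A2 = 1 − X; n_B2 = 3X.
Summing: n_T = 1 + 2X.
y_i = n_i/n_T, p_i = y_i·P. K = p_B2^3 / (p_A2).
Equating to 0.612 atm^2 and solving on 0 < X < 1: X = 0.120.

X = 0.120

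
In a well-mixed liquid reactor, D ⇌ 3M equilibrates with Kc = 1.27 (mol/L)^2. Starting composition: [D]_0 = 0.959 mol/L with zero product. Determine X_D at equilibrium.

Let X = conversion of D; extent ξ = 0.959·X mol/L.
Concentrations: [D] = 0.959 − 0.959X; [M] = 2.88X.
Kc = [M]^3 / ([D]).
Equating to 1.27 (mol/L)^2: the physical root is X = 0.326.

X = 0.326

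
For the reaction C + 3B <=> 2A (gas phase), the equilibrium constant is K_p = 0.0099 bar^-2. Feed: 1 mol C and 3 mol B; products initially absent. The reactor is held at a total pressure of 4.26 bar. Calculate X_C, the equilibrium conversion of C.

X = 0.197

Let X = conversion of C (basis 1 mol C); extent of reaction ξ = X.
Moles: n_C = 1 − X; n_B = 3 − 3X; n_A = 2X.
Total moles n_T = 4 − 2X.
y_i = n_i/n_T, p_i = y_i·P. K_p = p_A^2 / (p_C p_B^3).
Substituting and setting equal to 0.0099 bar^-2 gives a polynomial in X; the root in (0,1) is X = 0.197.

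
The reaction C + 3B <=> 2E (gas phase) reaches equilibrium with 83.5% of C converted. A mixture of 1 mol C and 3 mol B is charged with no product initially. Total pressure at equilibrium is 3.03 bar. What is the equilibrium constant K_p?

Basis: 1 mol C initially; let X = conversion of C. Extent ξ = X.
Mole table: n_C = 1 − X; n_B = 3 − 3X; n_E = 2X.
Total moles n_T = 4 − 2X.
At X = 0.835: n_C = 0.165, n_B = 0.495, n_E = 1.67, n_T = 2.33.
p_i = (n_i/n_T)·P. K_p = p_E^2 / (p_C p_B^3) = 82.4 bar^-2.

K_p = 82.4 bar^-2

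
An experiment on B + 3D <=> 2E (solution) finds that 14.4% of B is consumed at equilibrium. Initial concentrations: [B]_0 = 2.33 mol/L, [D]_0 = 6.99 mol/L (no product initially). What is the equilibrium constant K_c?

K_c = 0.00105 (mol/L)^-2

Let X = conversion of B.
Concentrations: [B] = 2.33 − 2.33X; [D] = 6.99 − 6.99X; [E] = 4.66X.
At X = 0.144: [B] = 1.99, [D] = 5.98, [E] = 0.671.
K_c = [E]^2 / ([B] [D]^3) = 0.00105 (mol/L)^-2.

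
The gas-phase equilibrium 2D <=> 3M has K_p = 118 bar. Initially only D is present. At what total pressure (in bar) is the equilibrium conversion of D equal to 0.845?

Take 1 mol D as basis and let X be its fractional conversion, so ξ = 0.5X.
Moles: n_D = 1 − X; n_M = 1.5X.
Summing: n_T = 1 + 0.5X.
K_p = p_M^3 / (p_D^2) with p_i = (n_i/n_T)·P.
At X = 0.845: the mole-fraction product g(X) = Π y_i^ν_i = 59.58. Since K_p = g(X)·P^{1}, P = (K_p/g)^(1/1) = (118/59.58)^(1/1) = 1.98 bar.

P = 1.98 bar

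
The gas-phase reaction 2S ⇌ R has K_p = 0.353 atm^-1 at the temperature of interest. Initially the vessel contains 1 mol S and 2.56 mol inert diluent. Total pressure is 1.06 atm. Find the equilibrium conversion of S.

X = 0.154

Let X = conversion of S (basis 1 mol S); extent of reaction ξ = 0.5X.
Species balance: n_S = 1 − X; n_R = 0.5X; n_I = 2.56 (inert).
Summing: n_T = 3.56 − 0.5X.
With p_i = (n_i/n_T)P, K_p = p_R / (p_S^2).
Equating to 0.353 atm^-1 and solving on 0 < X < 1: X = 0.154.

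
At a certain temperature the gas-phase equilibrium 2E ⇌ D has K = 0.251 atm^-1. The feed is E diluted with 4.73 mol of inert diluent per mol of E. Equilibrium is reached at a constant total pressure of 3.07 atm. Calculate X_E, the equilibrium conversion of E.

X = 0.183

Let X = conversion of E (basis 1 mol E); extent of reaction ξ = 0.5X.
At extent ξ: n_E = 1 − X; n_D = 0.5X; n_I = 4.73 (inert).
n_T = Σnᵢ = 5.73 − 0.5X.
y_i = n_i/n_T, p_i = y_i·P. K = p_D / (p_E^2).
Setting this equal to 0.251 atm^-1 and taking the physical root (0 < X < 1) gives X = 0.183.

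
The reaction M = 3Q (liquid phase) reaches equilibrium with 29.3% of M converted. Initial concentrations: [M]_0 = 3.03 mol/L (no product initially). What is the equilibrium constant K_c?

K_c = 8.82 (mol/L)^2

Let X = conversion of M.
Concentrations: [M] = 3.03 − 3.03X; [Q] = 9.09X.
At X = 0.293: [M] = 2.14, [Q] = 2.66.
K_c = [Q]^3 / ([M]) = 8.82 (mol/L)^2.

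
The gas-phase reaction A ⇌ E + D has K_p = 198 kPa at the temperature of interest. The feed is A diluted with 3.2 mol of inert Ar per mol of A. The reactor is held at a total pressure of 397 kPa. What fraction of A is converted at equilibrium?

Basis: 1 mol A initially; let X = conversion of A. Extent ξ = X.
Moles: n_A = 1 − X; n_E = X; n_D = X; n_I = 3.2 (inert).
n_T = Σnᵢ = 4.2 + X.
y_i = n_i/n_T, p_i = y_i·P. K_p = p_E p_D / (p_A).
This yields a degree-2 equation in X; solving on (0,1), X = 0.764.

X = 0.764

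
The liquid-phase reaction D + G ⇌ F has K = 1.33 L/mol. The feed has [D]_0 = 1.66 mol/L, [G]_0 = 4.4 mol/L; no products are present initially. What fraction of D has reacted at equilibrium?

X = 0.803

Let X = conversion of D; extent ξ = 1.66·X mol/L.
Concentrations: [D] = 1.66 − 1.66X; [G] = 4.4 − 1.66X; [F] = 1.66X.
K = [F] / ([D] [G]).
Setting equal to 1.33 and solving for X on (0,1) gives X = 0.803.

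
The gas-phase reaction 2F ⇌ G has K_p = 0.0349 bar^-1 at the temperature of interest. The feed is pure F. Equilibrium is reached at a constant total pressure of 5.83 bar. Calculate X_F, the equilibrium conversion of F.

X = 0.257

Take 1 mol F as basis and let X be its fractional conversion, so ξ = 0.5X.
Mole table: n_F = 1 − X; n_G = 0.5X.
n_T = Σnᵢ = 1 − 0.5X.
With p_i = (n_i/n_T)P, K_p = p_G / (p_F^2).
Substituting and setting equal to 0.0349 bar^-1 gives a polynomial in X; the root in (0,1) is X = 0.257.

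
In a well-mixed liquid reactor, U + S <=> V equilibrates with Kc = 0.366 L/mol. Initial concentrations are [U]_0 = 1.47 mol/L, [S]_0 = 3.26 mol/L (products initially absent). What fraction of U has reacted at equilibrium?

X = 0.483

Let X = conversion of U; extent ξ = 1.47·X mol/L.
Concentrations: [U] = 1.47 − 1.47X; [S] = 3.26 − 1.47X; [V] = 1.47X.
Kc = [V] / ([U] [S]).
Solving Kc = 0.366 for X ∈ (0,1): X = 0.483.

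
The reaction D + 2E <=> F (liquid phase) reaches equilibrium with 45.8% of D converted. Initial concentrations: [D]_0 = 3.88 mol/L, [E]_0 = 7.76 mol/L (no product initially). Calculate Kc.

Let X = conversion of D.
Concentrations: [D] = 3.88 − 3.88X; [E] = 7.76 − 7.76X; [F] = 3.88X.
At X = 0.458: [D] = 2.1, [E] = 4.21, [F] = 1.78.
Kc = [F] / ([D] [E]^2) = 0.0478 (mol/L)^-2.

Kc = 0.0478 (mol/L)^-2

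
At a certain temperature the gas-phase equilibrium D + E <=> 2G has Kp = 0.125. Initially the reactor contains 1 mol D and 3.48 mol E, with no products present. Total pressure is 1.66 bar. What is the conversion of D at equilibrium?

Take 1 mol D as basis and let X be its fractional conversion, so ξ = X.
Species balance: n_D = 1 − X; n_E = 3.48 − X; n_G = 2X.
n_T stays at 4.48 (no change in mole number).
y_i = n_i/n_T, p_i = y_i·P. Kp = p_G^2 / (p_D p_E).
Equating to 0.125 and solving on 0 < X < 1: X = 0.270.

X = 0.270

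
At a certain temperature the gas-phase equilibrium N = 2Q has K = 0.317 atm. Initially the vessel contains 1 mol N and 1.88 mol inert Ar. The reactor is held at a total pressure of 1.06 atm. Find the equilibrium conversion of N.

X = 0.387

Let X = conversion of N (basis 1 mol N); extent of reaction ξ = X.
Species balance: n_N = 1 − X; n_Q = 2X; n_I = 1.88 (inert).
n_T = Σnᵢ = 2.88 + X.
Mole fractions y_i = n_i/n_T; K = p_Q^2 / (p_N) with p_i = y_i·P.
Setting this equal to 0.317 atm and taking the physical root (0 < X < 1) gives X = 0.387.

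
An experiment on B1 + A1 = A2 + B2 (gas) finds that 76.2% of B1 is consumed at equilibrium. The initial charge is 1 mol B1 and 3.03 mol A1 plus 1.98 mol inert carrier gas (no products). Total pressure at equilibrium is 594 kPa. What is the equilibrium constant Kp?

Kp = 1.08

Let X = conversion of B1 (basis 1 mol B1); extent of reaction ξ = X.
Mole table: n_B1 = 1 − X; n_A1 = 3.03 − X; n_A2 = X; n_B2 = X; n_I = 1.98 (inert).
Total moles n_T = 6.01 (Δν = 0, constant).
At X = 0.762: n_B1 = 0.238, n_A1 = 2.27, n_A2 = 0.762, n_B2 = 0.762, n_T = 6.01.
p_i = (n_i/n_T)·P. Kp = p_A2 p_B2 / (p_B1 p_A1) = 1.08.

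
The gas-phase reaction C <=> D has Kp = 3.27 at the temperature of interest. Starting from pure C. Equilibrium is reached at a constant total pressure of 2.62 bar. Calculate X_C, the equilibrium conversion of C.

Take 1 mol C as basis and let X be its fractional conversion, so ξ = X.
Species balance: n_C = 1 − X; n_D = X.
n_T stays at 1 (no change in mole number).
With p_i = (n_i/n_T)P, Kp = p_D / (p_C).
Substituting and setting equal to 3.27 gives a polynomial in X; the root in (0,1) is X = 0.766.

X = 0.766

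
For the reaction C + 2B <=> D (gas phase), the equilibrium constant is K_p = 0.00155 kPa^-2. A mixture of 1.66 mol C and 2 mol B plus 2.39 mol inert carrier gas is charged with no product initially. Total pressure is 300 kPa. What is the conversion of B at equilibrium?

Take 2 mol B as basis and let X be its fractional conversion, so ξ = X.
Mole table: n_C = 1.66 − X; n_B = 2 − 2X; n_D = X; n_I = 2.39 (inert).
Total moles n_T = 6.05 − 2X.
y_i = n_i/n_T, p_i = y_i·P. K_p = p_D / (p_C p_B^2).
Equating to 0.00155 kPa^-2 and solving on 0 < X < 1: X = 0.816.

X = 0.816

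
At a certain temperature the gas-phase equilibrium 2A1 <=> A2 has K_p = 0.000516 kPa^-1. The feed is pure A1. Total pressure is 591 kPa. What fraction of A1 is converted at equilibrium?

Take 1 mol A1 as basis and let X be its fractional conversion, so ξ = 0.5X.
Moles: n_A1 = 1 − X; n_A2 = 0.5X.
Summing: n_T = 1 − 0.5X.
With p_i = (n_i/n_T)P, K_p = p_A2 / (p_A1^2).
Setting this equal to 0.000516 kPa^-1 and taking the physical root (0 < X < 1) gives X = 0.329.

X = 0.329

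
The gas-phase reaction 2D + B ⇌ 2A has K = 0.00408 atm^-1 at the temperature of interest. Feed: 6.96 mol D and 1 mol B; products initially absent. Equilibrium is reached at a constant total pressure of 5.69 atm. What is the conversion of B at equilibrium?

Let X = conversion of B (basis 1 mol B); extent of reaction ξ = X.
Species balance: n_D = 6.96 − 2X; n_B = 1 − X; n_A = 2X.
Summing: n_T = 7.96 − X.
Mole fractions y_i = n_i/n_T; K = p_A^2 / (p_D^2 p_B) with p_i = y_i·P.
Setting this equal to 0.00408 atm^-1 and taking the physical root (0 < X < 1) gives X = 0.165.

X = 0.165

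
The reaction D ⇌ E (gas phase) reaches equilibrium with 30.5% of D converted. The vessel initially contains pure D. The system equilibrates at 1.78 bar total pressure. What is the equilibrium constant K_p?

K_p = 0.439

Take 1 mol D as basis and let X be its fractional conversion, so ξ = X.
At extent ξ: n_D = 1 − X; n_E = X.
Since Δν = 0, n_T = 1 throughout.
At X = 0.305: n_D = 0.695, n_E = 0.305, n_T = 1.
p_i = (n_i/n_T)·P. K_p = p_E / (p_D) = 0.439.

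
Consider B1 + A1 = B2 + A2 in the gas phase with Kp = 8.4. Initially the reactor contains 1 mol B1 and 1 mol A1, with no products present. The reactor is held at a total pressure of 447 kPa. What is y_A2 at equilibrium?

y_A2 = 0.372

Basis: 1 mol B1 initially; let X = conversion of B1. Extent ξ = X.
Mole table: n_B1 = 1 − X; n_A1 = 1 − X; n_B2 = X; n_A2 = X.
Since Δν = 0, n_T = 2 throughout.
Mole fractions y_i = n_i/n_T; Kp = p_B2 p_A2 / (p_B1 p_A1) with p_i = y_i·P.
Equating to 8.4 and solving on 0 < X < 1: X = 0.743.
Then n_A2 = 0.743, n_T = 2, so y_A2 = 0.372.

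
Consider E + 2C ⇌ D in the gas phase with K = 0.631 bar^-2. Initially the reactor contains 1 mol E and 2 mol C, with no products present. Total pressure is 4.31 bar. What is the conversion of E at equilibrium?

Let X = conversion of E (basis 1 mol E); extent of reaction ξ = X.
At extent ξ: n_E = 1 − X; n_C = 2 − 2X; n_D = X.
Total moles n_T = 3 − 2X.
With p_i = (n_i/n_T)P, K = p_D / (p_E p_C^2).
Equating to 0.631 bar^-2 and solving on 0 < X < 1: X = 0.659.

X = 0.659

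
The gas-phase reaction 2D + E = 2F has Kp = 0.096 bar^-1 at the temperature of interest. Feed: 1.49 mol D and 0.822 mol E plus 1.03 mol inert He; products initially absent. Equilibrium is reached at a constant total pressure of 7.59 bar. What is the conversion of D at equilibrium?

Take 1.49 mol D as basis and let X be its fractional conversion, so ξ = 0.745X.
Mole table: n_D = 1.49 − 1.49X; n_E = 0.822 − 0.745X; n_F = 1.49X; n_I = 1.03 (inert).
Total moles n_T = 3.34 − 0.745X.
Mole fractions y_i = n_i/n_T; Kp = p_F^2 / (p_D^2 p_E) with p_i = y_i·P.
This yields a degree-3 equation in X; solving on (0,1), X = 0.275.

X = 0.275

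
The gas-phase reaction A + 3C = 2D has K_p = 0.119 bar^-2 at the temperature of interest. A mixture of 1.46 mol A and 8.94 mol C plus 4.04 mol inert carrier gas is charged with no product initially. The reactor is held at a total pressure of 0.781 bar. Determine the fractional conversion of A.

Basis: 1.46 mol A initially; let X = conversion of A. Extent ξ = 1.46X.
Mole table: n_A = 1.46 − 1.46X; n_C = 8.94 − 4.38X; n_D = 2.92X; n_I = 4.04 (inert).
n_T = Σnᵢ = 14.4 − 2.92X.
With p_i = (n_i/n_T)P, K_p = p_D^2 / (p_A p_C^3).
Setting this equal to 0.119 bar^-2 and taking the physical root (0 < X < 1) gives X = 0.171.

X = 0.171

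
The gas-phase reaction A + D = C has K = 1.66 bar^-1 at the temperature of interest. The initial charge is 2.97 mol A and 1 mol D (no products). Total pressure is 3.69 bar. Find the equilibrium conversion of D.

Take 1 mol D as basis and let X be its fractional conversion, so ξ = X.
Moles: n_A = 2.97 − X; n_D = 1 − X; n_C = X.
n_T = Σnᵢ = 3.97 − X.
Mole fractions y_i = n_i/n_T; K = p_C / (p_A p_D) with p_i = y_i·P.
Equating to 1.66 bar^-1 and solving on 0 < X < 1: X = 0.807.

X = 0.807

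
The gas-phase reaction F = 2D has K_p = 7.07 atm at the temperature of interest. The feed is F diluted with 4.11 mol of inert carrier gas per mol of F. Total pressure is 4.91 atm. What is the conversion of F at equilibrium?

Let X = conversion of F (basis 1 mol F); extent of reaction ξ = X.
Moles: n_F = 1 − X; n_D = 2X; n_I = 4.11 (inert).
n_T = Σnᵢ = 5.11 + X.
Mole fractions y_i = n_i/n_T; K_p = p_D^2 / (p_F) with p_i = y_i·P.
Setting this equal to 7.07 atm and taking the physical root (0 < X < 1) gives X = 0.740.

X = 0.740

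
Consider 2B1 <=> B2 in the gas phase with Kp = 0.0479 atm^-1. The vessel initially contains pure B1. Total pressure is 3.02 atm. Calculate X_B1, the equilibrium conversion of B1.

X = 0.204

Basis: 1 mol B1 initially; let X = conversion of B1. Extent ξ = 0.5X.
Mole table: n_B1 = 1 − X; n_B2 = 0.5X.
Summing: n_T = 1 − 0.5X.
With p_i = (n_i/n_T)P, Kp = p_B2 / (p_B1^2).
Equating to 0.0479 atm^-1 and solving on 0 < X < 1: X = 0.204.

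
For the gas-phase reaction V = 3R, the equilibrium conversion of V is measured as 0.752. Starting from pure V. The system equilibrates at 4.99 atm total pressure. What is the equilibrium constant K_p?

K_p = 184 atm^2

Take 1 mol V as basis and let X be its fractional conversion, so ξ = X.
Mole table: n_V = 1 − X; n_R = 3X.
Summing: n_T = 1 + 2X.
At X = 0.752: n_V = 0.248, n_R = 2.26, n_T = 2.5.
p_i = (n_i/n_T)·P. K_p = p_R^3 / (p_V) = 184 atm^2.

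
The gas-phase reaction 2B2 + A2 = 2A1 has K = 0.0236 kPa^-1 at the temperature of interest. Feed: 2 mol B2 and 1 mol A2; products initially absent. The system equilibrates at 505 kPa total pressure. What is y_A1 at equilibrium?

Take 2 mol B2 as basis and let X be its fractional conversion, so ξ = X.
Mole table: n_B2 = 2 − 2X; n_A2 = 1 − X; n_A1 = 2X.
Total moles n_T = 3 − X.
Mole fractions y_i = n_i/n_T; K = p_A1^2 / (p_B2^2 p_A2) with p_i = y_i·P.
Substituting and setting equal to 0.0236 kPa^-1 gives a polynomial in X; the root in (0,1) is X = 0.588.
Then n_A1 = 1.18, n_T = 2.41, so y_A1 = 0.488.

y_A1 = 0.488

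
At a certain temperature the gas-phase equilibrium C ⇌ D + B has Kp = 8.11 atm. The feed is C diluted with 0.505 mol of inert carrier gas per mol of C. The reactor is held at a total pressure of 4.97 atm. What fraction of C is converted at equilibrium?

Basis: 1 mol C initially; let X = conversion of C. Extent ξ = X.
At extent ξ: n_C = 1 − X; n_D = X; n_B = X; n_I = 0.505 (inert).
Total moles n_T = 1.5 + X.
Mole fractions y_i = n_i/n_T; Kp = p_D p_B / (p_C) with p_i = y_i·P.
Equating to 8.11 atm and solving on 0 < X < 1: X = 0.822.

X = 0.822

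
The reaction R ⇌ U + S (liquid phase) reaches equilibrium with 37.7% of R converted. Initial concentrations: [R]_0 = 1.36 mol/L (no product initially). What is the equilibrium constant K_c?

Let X = conversion of R.
Concentrations: [R] = 1.36 − 1.36X; [U] = 1.36X; [S] = 1.36X.
At X = 0.377: [R] = 0.847, [U] = 0.513, [S] = 0.513.
K_c = [U] [S] / ([R]) = 0.31 mol/L.

K_c = 0.31 mol/L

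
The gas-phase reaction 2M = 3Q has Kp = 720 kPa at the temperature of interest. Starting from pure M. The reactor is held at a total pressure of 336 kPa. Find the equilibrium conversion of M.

Basis: 1 mol M initially; let X = conversion of M. Extent ξ = 0.5X.
At extent ξ: n_M = 1 − X; n_Q = 1.5X.
n_T = Σnᵢ = 1 + 0.5X.
With p_i = (n_i/n_T)P, Kp = p_Q^3 / (p_M^2).
This yields a degree-3 equation in X; solving on (0,1), X = 0.548.

X = 0.548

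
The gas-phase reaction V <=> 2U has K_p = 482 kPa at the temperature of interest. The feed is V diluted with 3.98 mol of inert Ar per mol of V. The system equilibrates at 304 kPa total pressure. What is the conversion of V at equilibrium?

Basis: 1 mol V initially; let X = conversion of V. Extent ξ = X.
Moles: n_V = 1 − X; n_U = 2X; n_I = 3.98 (inert).
Total moles n_T = 4.98 + X.
With p_i = (n_i/n_T)P, K_p = p_U^2 / (p_V).
Equating to 482 kPa and solving on 0 < X < 1: X = 0.751.

X = 0.751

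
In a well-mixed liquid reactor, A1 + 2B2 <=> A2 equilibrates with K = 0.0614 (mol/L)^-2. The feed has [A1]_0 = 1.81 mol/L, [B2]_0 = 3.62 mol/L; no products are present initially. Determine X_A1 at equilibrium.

Let X = conversion of A1; extent ξ = 1.81·X mol/L.
Concentrations: [A1] = 1.81 − 1.81X; [B2] = 3.62 − 3.62X; [A2] = 1.81X.
K = [A2] / ([A1] [B2]^2).
Solving K = 0.0614 for X ∈ (0,1): X = 0.289.

X = 0.289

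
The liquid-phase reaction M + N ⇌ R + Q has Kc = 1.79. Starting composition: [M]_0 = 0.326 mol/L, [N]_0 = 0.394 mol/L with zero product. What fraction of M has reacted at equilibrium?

X = 0.625

Let X = conversion of M; extent ξ = 0.326·X mol/L.
Concentrations: [M] = 0.326 − 0.326X; [N] = 0.394 − 0.326X; [R] = 0.326X; [Q] = 0.326X.
Kc = [R] [Q] / ([M] [N]).
Setting equal to 1.79 and solving for X on (0,1) gives X = 0.625.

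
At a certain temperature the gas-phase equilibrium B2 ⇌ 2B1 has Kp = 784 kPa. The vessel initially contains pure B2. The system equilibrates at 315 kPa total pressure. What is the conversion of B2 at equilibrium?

Take 1 mol B2 as basis and let X be its fractional conversion, so ξ = X.
At extent ξ: n_B2 = 1 − X; n_B1 = 2X.
n_T = Σnᵢ = 1 + X.
y_i = n_i/n_T, p_i = y_i·P. Kp = p_B1^2 / (p_B2).
Substituting and setting equal to 784 kPa gives a polynomial in X; the root in (0,1) is X = 0.619.

X = 0.619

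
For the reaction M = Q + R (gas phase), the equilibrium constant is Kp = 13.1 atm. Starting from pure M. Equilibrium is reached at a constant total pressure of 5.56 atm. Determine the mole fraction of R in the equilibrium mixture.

y_R = 0.456

Basis: 1 mol M initially; let X = conversion of M. Extent ξ = X.
Moles: n_M = 1 − X; n_Q = X; n_R = X.
Total moles n_T = 1 + X.
y_i = n_i/n_T, p_i = y_i·P. Kp = p_Q p_R / (p_M).
Setting this equal to 13.1 atm and taking the physical root (0 < X < 1) gives X = 0.838.
Then n_R = 0.838, n_T = 1.84, so y_R = 0.456.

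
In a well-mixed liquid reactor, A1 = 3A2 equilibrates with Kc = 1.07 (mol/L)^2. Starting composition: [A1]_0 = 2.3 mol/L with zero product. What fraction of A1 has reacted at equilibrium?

Let X = conversion of A1; extent ξ = 2.3·X mol/L.
Concentrations: [A1] = 2.3 − 2.3X; [A2] = 6.9X.
Kc = [A2]^3 / ([A1]).
Solving Kc = 1.07 for X ∈ (0,1): X = 0.183.

X = 0.183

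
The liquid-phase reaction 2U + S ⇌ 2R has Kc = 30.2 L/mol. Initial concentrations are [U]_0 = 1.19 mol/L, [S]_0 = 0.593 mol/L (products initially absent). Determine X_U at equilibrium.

Let X = conversion of U; extent ξ = 1.19X/2 mol/L.
Concentrations: [U] = 1.19 − 1.19X; [S] = 0.593 − 0.595X; [R] = 1.19X.
Kc = [R]^2 / ([U]^2 [S]).
Setting equal to 30.2 and solving for X on (0,1) gives X = 0.698.

X = 0.698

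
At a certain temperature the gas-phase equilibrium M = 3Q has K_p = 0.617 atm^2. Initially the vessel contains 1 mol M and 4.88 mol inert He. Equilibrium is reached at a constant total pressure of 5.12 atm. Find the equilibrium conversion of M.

Let X = conversion of M (basis 1 mol M); extent of reaction ξ = X.
Mole table: n_M = 1 − X; n_Q = 3X; n_I = 4.88 (inert).
n_T = Σnᵢ = 5.88 + 2X.
y_i = n_i/n_T, p_i = y_i·P. K_p = p_Q^3 / (p_M).
Equating to 0.617 atm^2 and solving on 0 < X < 1: X = 0.295.

X = 0.295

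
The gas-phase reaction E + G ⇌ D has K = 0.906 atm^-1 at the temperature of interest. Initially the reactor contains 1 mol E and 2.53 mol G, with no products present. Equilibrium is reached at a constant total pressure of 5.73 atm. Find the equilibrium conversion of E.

Let X = conversion of E (basis 1 mol E); extent of reaction ξ = X.
Mole table: n_E = 1 − X; n_G = 2.53 − X; n_D = X.
Summing: n_T = 3.53 − X.
With p_i = (n_i/n_T)P, K = p_D / (p_E p_G).
Substituting and setting equal to 0.906 atm^-1 gives a polynomial in X; the root in (0,1) is X = 0.768.

X = 0.768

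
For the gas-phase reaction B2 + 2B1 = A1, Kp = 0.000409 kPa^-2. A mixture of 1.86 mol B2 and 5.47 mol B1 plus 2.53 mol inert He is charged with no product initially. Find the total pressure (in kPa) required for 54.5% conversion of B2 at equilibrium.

Let X = conversion of B2 (basis 1.86 mol B2); extent of reaction ξ = 1.86X.
Species balance: n_B2 = 1.86 − 1.86X; n_B1 = 5.47 − 3.72X; n_A1 = 1.86X; n_I = 2.53 (inert).
n_T = Σnᵢ = 9.86 − 3.72X.
Kp = p_A1 / (p_B2 p_B1^2) with p_i = (n_i/n_T)·P.
At X = 0.545: the mole-fraction product g(X) = Π y_i^ν_i = 6.2. Since Kp = g(X)·P^{-2}, P = (g/Kp)^(1/2) = (6.2/0.000409)^(1/2) = 123 kPa.

P = 123 kPa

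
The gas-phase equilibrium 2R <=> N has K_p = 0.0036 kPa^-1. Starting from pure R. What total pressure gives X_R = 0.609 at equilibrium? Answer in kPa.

Let X = conversion of R (basis 1 mol R); extent of reaction ξ = 0.5X.
At extent ξ: n_R = 1 − X; n_N = 0.5X.
Total moles n_T = 1 − 0.5X.
K_p = p_N / (p_R^2) with p_i = (n_i/n_T)·P.
At X = 0.609: the mole-fraction product g(X) = Π y_i^ν_i = 1.385. Since K_p = g(X)·P^{-1}, P = (g/K_p)^(1/1) = (1.385/0.0036)^(1/1) = 385 kPa.

P = 385 kPa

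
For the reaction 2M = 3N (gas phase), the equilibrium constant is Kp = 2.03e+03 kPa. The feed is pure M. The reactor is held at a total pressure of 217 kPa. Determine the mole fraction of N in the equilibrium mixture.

y_N = 0.776

Basis: 1 mol M initially; let X = conversion of M. Extent ξ = 0.5X.
Moles: n_M = 1 − X; n_N = 1.5X.
Summing: n_T = 1 + 0.5X.
Mole fractions y_i = n_i/n_T; Kp = p_N^3 / (p_M^2) with p_i = y_i·P.
Substituting and setting equal to 2.03e+03 kPa gives a polynomial in X; the root in (0,1) is X = 0.698.
Then n_N = 1.05, n_T = 1.35, so y_N = 0.776.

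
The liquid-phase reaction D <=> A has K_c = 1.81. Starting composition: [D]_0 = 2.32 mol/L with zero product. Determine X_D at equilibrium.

X = 0.644

Let X = conversion of D; extent ξ = 2.32·X mol/L.
Concentrations: [D] = 2.32 − 2.32X; [A] = 2.32X.
K_c = [A] / ([D]).
This equals 1.81 at X = 0.644 (the root in 0 < X < 1).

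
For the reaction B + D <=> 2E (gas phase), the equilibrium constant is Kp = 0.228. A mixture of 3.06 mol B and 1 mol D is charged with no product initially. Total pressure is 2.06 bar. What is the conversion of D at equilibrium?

X = 0.325

Let X = conversion of D (basis 1 mol D); extent of reaction ξ = X.
Moles: n_B = 3.06 − X; n_D = 1 − X; n_E = 2X.
Total moles n_T = 4.06 (Δν = 0, constant).
Mole fractions y_i = n_i/n_T; Kp = p_E^2 / (p_B p_D) with p_i = y_i·P.
Substituting and setting equal to 0.228 gives a polynomial in X; the root in (0,1) is X = 0.325.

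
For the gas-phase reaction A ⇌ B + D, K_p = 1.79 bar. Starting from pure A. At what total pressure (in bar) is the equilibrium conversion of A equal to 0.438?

Basis: 1 mol A initially; let X = conversion of A. Extent ξ = X.
Moles: n_A = 1 − X; n_B = X; n_D = X.
Summing: n_T = 1 + X.
K_p = p_B p_D / (p_A) with p_i = (n_i/n_T)·P.
At X = 0.438: the mole-fraction product g(X) = Π y_i^ν_i = 0.2374. Since K_p = g(X)·P^{1}, P = (K_p/g)^(1/1) = (1.79/0.2374)^(1/1) = 7.54 bar.

P = 7.54 bar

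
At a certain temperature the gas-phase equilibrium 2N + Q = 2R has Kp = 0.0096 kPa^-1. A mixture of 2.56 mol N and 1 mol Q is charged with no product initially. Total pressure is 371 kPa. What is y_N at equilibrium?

Basis: 1 mol Q initially; let X = conversion of Q. Extent ξ = X.
Moles: n_N = 2.56 − 2X; n_Q = 1 − X; n_R = 2X.
Summing: n_T = 3.56 − X.
Mole fractions y_i = n_i/n_T; Kp = p_R^2 / (p_N^2 p_Q) with p_i = y_i·P.
This yields a degree-3 equation in X; solving on (0,1), X = 0.542.
Then n_N = 1.48, n_T = 3.02, so y_N = 0.489.

y_N = 0.489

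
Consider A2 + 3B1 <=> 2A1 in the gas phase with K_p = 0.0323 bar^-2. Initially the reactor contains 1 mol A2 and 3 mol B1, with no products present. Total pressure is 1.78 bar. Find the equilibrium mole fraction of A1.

Basis: 1 mol A2 initially; let X = conversion of A2. Extent ξ = X.
Moles: n_A2 = 1 − X; n_B1 = 3 − 3X; n_A1 = 2X.
Summing: n_T = 4 − 2X.
With p_i = (n_i/n_T)P, K_p = p_A1^2 / (p_A2 p_B1^3).
Setting this equal to 0.0323 bar^-2 and taking the physical root (0 < X < 1) gives X = 0.160.
Then n_A1 = 0.319, n_T = 3.68, so y_A1 = 0.087.

y_A1 = 0.087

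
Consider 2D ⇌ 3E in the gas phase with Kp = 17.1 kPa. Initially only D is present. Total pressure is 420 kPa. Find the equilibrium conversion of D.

X = 0.204

Let X = conversion of D (basis 1 mol D); extent of reaction ξ = 0.5X.
Species balance: n_D = 1 − X; n_E = 1.5X.
Summing: n_T = 1 + 0.5X.
With p_i = (n_i/n_T)P, Kp = p_E^3 / (p_D^2).
Substituting and setting equal to 17.1 kPa gives a polynomial in X; the root in (0,1) is X = 0.204.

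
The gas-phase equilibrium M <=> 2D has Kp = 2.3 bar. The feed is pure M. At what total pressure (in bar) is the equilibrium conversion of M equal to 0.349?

P = 4.15 bar

Let X = conversion of M (basis 1 mol M); extent of reaction ξ = X.
At extent ξ: n_M = 1 − X; n_D = 2X.
n_T = Σnᵢ = 1 + X.
Kp = p_D^2 / (p_M) with p_i = (n_i/n_T)·P.
At X = 0.349: the mole-fraction product g(X) = Π y_i^ν_i = 0.5548. Since Kp = g(X)·P^{1}, P = (Kp/g)^(1/1) = (2.3/0.5548)^(1/1) = 4.15 bar.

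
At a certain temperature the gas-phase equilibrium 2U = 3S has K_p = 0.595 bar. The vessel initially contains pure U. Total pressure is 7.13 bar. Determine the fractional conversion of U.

Take 1 mol U as basis and let X be its fractional conversion, so ξ = 0.5X.
Moles: n_U = 1 − X; n_S = 1.5X.
n_T = Σnᵢ = 1 + 0.5X.
Mole fractions y_i = n_i/n_T; K_p = p_S^3 / (p_U^2) with p_i = y_i·P.
Substituting and setting equal to 0.595 bar gives a polynomial in X; the root in (0,1) is X = 0.250.

X = 0.250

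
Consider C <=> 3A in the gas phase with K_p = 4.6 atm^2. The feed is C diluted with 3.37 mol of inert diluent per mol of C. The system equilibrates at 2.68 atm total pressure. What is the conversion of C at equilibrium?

X = 0.646

Basis: 1 mol C initially; let X = conversion of C. Extent ξ = X.
Mole table: n_C = 1 − X; n_A = 3X; n_I = 3.37 (inert).
n_T = Σnᵢ = 4.37 + 2X.
y_i = n_i/n_T, p_i = y_i·P. K_p = p_A^3 / (p_C).
Equating to 4.6 atm^2 and solving on 0 < X < 1: X = 0.646.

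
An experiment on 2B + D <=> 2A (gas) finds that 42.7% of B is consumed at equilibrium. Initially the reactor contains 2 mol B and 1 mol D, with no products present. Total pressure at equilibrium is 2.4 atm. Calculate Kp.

Kp = 1.04 atm^-1

Basis: 2 mol B initially; let X = conversion of B. Extent ξ = X.
At extent ξ: n_B = 2 − 2X; n_D = 1 − X; n_A = 2X.
n_T = Σnᵢ = 3 − X.
At X = 0.427: n_B = 1.15, n_D = 0.573, n_A = 0.854, n_T = 2.57.
p_i = (n_i/n_T)·P. Kp = p_A^2 / (p_B^2 p_D) = 1.04 atm^-1.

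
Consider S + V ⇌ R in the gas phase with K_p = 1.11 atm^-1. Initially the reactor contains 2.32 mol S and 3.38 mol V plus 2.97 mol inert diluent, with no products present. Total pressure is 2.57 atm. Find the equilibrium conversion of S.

X = 0.464

Let X = conversion of S (basis 2.32 mol S); extent of reaction ξ = 2.32X.
Moles: n_S = 2.32 − 2.32X; n_V = 3.38 − 2.32X; n_R = 2.32X; n_I = 2.97 (inert).
Total moles n_T = 8.67 − 2.32X.
Mole fractions y_i = n_i/n_T; K_p = p_R / (p_S p_V) with p_i = y_i·P.
Equating to 1.11 atm^-1 and solving on 0 < X < 1: X = 0.464.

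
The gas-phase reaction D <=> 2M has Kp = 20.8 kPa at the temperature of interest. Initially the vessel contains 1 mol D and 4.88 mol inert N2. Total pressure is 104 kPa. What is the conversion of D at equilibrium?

Take 1 mol D as basis and let X be its fractional conversion, so ξ = X.
Mole table: n_D = 1 − X; n_M = 2X; n_I = 4.88 (inert).
Total moles n_T = 5.88 + X.
With p_i = (n_i/n_T)P, Kp = p_M^2 / (p_D).
Substituting and setting equal to 20.8 kPa gives a polynomial in X; the root in (0,1) is X = 0.426.

X = 0.426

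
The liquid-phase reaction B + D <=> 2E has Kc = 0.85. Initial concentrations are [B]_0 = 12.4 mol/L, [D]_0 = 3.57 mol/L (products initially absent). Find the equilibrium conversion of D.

X = 0.537

Let X = conversion of D; extent ξ = 3.57·X mol/L.
Concentrations: [B] = 12.4 − 3.57X; [D] = 3.57 − 3.57X; [E] = 7.14X.
Kc = [E]^2 / ([B] [D]).
Equating to 0.85: the physical root is X = 0.537.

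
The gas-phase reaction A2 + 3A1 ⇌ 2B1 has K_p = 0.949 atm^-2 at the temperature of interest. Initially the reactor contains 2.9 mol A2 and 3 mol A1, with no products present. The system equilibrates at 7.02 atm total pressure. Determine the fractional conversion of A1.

Let X = conversion of A1 (basis 3 mol A1); extent of reaction ξ = X.
Species balance: n_A2 = 2.9 − X; n_A1 = 3 − 3X; n_B1 = 2X.
Summing: n_T = 5.9 − 2X.
Mole fractions y_i = n_i/n_T; K_p = p_B1^2 / (p_A2 p_A1^3) with p_i = y_i·P.
This yields a degree-4 equation in X; solving on (0,1), X = 0.748.

X = 0.748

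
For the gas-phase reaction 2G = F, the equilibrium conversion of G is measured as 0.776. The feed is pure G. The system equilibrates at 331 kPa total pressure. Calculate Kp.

Basis: 1 mol G initially; let X = conversion of G. Extent ξ = 0.5X.
Species balance: n_G = 1 − X; n_F = 0.5X.
n_T = Σnᵢ = 1 − 0.5X.
At X = 0.776: n_G = 0.224, n_F = 0.388, n_T = 0.612.
p_i = (n_i/n_T)·P. Kp = p_F / (p_G^2) = 0.0143 kPa^-1.

Kp = 0.0143 kPa^-1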